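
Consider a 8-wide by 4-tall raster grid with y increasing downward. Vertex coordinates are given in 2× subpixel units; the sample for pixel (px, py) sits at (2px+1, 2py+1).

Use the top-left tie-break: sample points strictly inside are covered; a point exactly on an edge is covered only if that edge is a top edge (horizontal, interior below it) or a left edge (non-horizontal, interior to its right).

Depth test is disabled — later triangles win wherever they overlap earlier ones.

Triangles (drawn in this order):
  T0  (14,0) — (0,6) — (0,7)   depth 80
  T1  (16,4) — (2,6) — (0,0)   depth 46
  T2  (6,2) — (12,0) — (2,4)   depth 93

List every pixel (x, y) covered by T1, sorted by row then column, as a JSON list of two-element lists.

T0:
  2·area = 14  (B↔C swapped to make it positive)
  edge (14, 0)→(0, 7): d=(-14,7) right/bottom  bias=-1
  edge (0, 7)→(0, 6): d=(0,-1) top-left  bias=+0
  edge (0, 6)→(14, 0): d=(14,-6) top-left  bias=+0
    (3,1)@(7, 3): e=[7,7,0] → █  [on edge]
    (4,1)@(9, 3): e=[-7,9,12] → ·
    (1,2)@(3, 5): e=[7,3,4] → █
    (2,2)@(5, 5): e=[-7,5,16] → ·
    (3,2)@(7, 5): e=[-21,7,28] → ·
    (1,3)@(3, 7): e=[-21,3,32] → ·
  covered (2 px):
    · · · · · · · ·
    · · · █ · · · ·
    · █ · · · · · ·
    · · · · · · · ·
T1:
  2·area = 88
  edge (16, 4)→(2, 6): d=(-14,2) right/bottom  bias=-1
  edge (2, 6)→(0, 0): d=(-2,-6) top-left  bias=+0
  edge (0, 0)→(16, 4): d=(16,4) right/bottom  bias=-1
    (0,0)@(1, 1): e=[72,4,12] → █
    (1,0)@(3, 1): e=[68,16,4] → █
    (2,0)@(5, 1): e=[64,28,-4] → ·
    (0,1)@(1, 3): e=[44,0,44] → █  [on edge]
    (2,1)@(5, 3): e=[36,24,28] → █
    (3,1)@(7, 3): e=[32,36,20] → █
    (4,1)@(9, 3): e=[28,48,12] → █
    (5,1)@(11, 3): e=[24,60,4] → █
    (6,1)@(13, 3): e=[20,72,-4] → ·
    (0,2)@(1, 5): e=[16,-4,76] → ·
    (1,2)@(3, 5): e=[12,8,68] → █
    (4,2)@(9, 5): e=[0,44,44] → ·  [on edge]
  covered (11 px):
    █ █ · · · · · ·
    █ █ █ █ █ █ · ·
    · █ █ █ · · · ·
    · · · · · · · ·
T2:
  2·area = 4
  edge (6, 2)→(12, 0): d=(6,-2) top-left  bias=+0
  edge (12, 0)→(2, 4): d=(-10,4) right/bottom  bias=-1
  edge (2, 4)→(6, 2): d=(4,-2) top-left  bias=+0
    (4,0)@(9, 1): e=[0,2,2] → █  [on edge]
    (5,0)@(11, 1): e=[4,-6,6] → ·
    (1,1)@(3, 3): e=[0,6,-2] → ·  [on edge]
    (4,1)@(9, 3): e=[12,-18,10] → ·
  covered (1 px):
    · · · · █ · · ·
    · · · · · · · ·
    · · · · · · · ·
    · · · · · · · ·

Answer: [[0,0],[1,0],[0,1],[1,1],[2,1],[3,1],[4,1],[5,1],[1,2],[2,2],[3,2]]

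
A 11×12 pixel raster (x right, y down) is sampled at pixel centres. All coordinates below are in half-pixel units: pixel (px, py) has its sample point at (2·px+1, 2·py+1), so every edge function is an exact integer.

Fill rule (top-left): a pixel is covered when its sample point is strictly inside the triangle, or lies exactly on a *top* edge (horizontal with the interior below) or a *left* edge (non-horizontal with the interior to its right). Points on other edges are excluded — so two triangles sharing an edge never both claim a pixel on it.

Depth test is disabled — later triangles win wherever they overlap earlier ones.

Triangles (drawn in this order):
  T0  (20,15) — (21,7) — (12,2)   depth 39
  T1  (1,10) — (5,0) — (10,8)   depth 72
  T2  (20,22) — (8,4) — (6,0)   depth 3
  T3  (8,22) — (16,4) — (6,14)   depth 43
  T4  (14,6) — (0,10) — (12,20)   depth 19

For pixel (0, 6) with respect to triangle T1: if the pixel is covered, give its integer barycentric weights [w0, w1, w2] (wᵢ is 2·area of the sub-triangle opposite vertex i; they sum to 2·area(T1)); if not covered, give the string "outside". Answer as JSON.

T0:
  2·area = 77  (B↔C swapped to make it positive)
  edge (20, 15)→(12, 2): d=(-8,-13) top-left  bias=+0
  edge (12, 2)→(21, 7): d=(9,5) right/bottom  bias=-1
  edge (21, 7)→(20, 15): d=(-1,8) right/bottom  bias=-1
    (6,1)@(13, 3): e=[5,4,68] → █
    (7,1)@(15, 3): e=[31,-6,52] → ·
    (6,2)@(13, 5): e=[-11,22,66] → ·
    (7,2)@(15, 5): e=[15,12,50] → █
    (8,2)@(17, 5): e=[41,2,34] → █
    (9,2)@(19, 5): e=[67,-8,18] → ·
    (7,3)@(15, 7): e=[-1,30,48] → ·
    (8,3)@(17, 7): e=[25,20,32] → █
    (9,3)@(19, 7): e=[51,10,16] → █
    (10,3)@(21, 7): e=[77,0,0] → ·  [on edge]
    (8,4)@(17, 9): e=[9,38,30] → █
    (10,4)@(21, 9): e=[61,18,-2] → ·
    (9,11)@(19, 23): e=[-77,154,0] → ·  [on edge]
  covered (9 px):
    · · · · · · · · · · ·
    · · · · · · █ · · · ·
    · · · · · · · █ █ · ·
    · · · · · · · · █ █ ·
    · · · · · · · · █ █ ·
    · · · · · · · · · █ ·
    · · · · · · · · · █ ·
    · · · · · · · · · · ·
    · · · · · · · · · · ·
    · · · · · · · · · · ·
    · · · · · · · · · · ·
    · · · · · · · · · · ·
T1:
  2·area = 82
  edge (1, 10)→(5, 0): d=(4,-10) top-left  bias=+0
  edge (5, 0)→(10, 8): d=(5,8) right/bottom  bias=-1
  edge (10, 8)→(1, 10): d=(-9,2) right/bottom  bias=-1
    (2,0)@(5, 1): e=[4,5,73] → █
    (3,0)@(7, 1): e=[24,-11,69] → ·
    (2,1)@(5, 3): e=[12,15,55] → █
    (3,1)@(7, 3): e=[32,-1,51] → ·
    (1,2)@(3, 5): e=[0,41,41] → █  [on edge]
    (3,2)@(7, 5): e=[40,9,33] → █
    (4,2)@(9, 5): e=[60,-7,29] → ·
    (1,3)@(3, 7): e=[8,51,23] → █
    (4,3)@(9, 7): e=[68,3,11] → █
    (5,3)@(11, 7): e=[88,-13,7] → ·
    (1,4)@(3, 9): e=[16,61,5] → █
    (3,4)@(7, 9): e=[56,29,-3] → ·
  covered (11 px):
    · · █ · · · · · · · ·
    · · █ · · · · · · · ·
    · █ █ █ · · · · · · ·
    · █ █ █ █ · · · · · ·
    · █ █ · · · · · · · ·
    · · · · · · · · · · ·
    · · · · · · · · · · ·
    · · · · · · · · · · ·
    · · · · · · · · · · ·
    · · · · · · · · · · ·
    · · · · · · · · · · ·
    · · · · · · · · · · ·
T2:
  2·area = 12
  edge (20, 22)→(8, 4): d=(-12,-18) top-left  bias=+0
  edge (8, 4)→(6, 0): d=(-2,-4) top-left  bias=+0
  edge (6, 0)→(20, 22): d=(14,22) right/bottom  bias=-1
    (4,2)@(9, 5): e=[6,2,4] → █
    (5,2)@(11, 5): e=[42,10,-40] → ·
    (4,3)@(9, 7): e=[-18,-2,32] → ·
    (6,5)@(13, 11): e=[6,6,0] → ·  [on edge]
  covered (1 px):
    · · · · · · · · · · ·
    · · · · · · · · · · ·
    · · · · █ · · · · · ·
    · · · · · · · · · · ·
    · · · · · · · · · · ·
    · · · · · · · · · · ·
    · · · · · · · · · · ·
    · · · · · · · · · · ·
    · · · · · · · · · · ·
    · · · · · · · · · · ·
    · · · · · · · · · · ·
    · · · · · · · · · · ·
T3:
  2·area = 100  (B↔C swapped to make it positive)
  edge (8, 22)→(6, 14): d=(-2,-8) top-left  bias=+0
  edge (6, 14)→(16, 4): d=(10,-10) top-left  bias=+0
  edge (16, 4)→(8, 22): d=(-8,18) right/bottom  bias=-1
    (9,0)@(19, 1): e=[130,0,-30] → ·  [on edge]
    (8,1)@(17, 3): e=[110,0,-10] → ·  [on edge]
    (7,2)@(15, 5): e=[90,0,10] → █  [on edge]
    (8,2)@(17, 5): e=[106,20,-26] → ·
    (6,3)@(13, 7): e=[70,0,30] → █  [on edge]
    (7,3)@(15, 7): e=[86,20,-6] → ·
    (5,4)@(11, 9): e=[50,0,50] → █  [on edge]
    (7,4)@(15, 9): e=[82,40,-22] → ·
    (4,5)@(9, 11): e=[30,0,70] → █  [on edge]
    (6,5)@(13, 11): e=[62,40,-2] → ·
    (3,6)@(7, 13): e=[10,0,90] → █  [on edge]
    (6,6)@(13, 13): e=[58,60,-18] → ·
    (2,7)@(5, 15): e=[-10,0,110] → ·  [on edge]
    (1,8)@(3, 17): e=[-30,0,130] → ·  [on edge]
    (0,9)@(1, 19): e=[-50,0,150] → ·  [on edge]
  covered (15 px):
    · · · · · · · · · · ·
    · · · · · · · · · · ·
    · · · · · · · █ · · ·
    · · · · · · █ · · · ·
    · · · · · █ █ · · · ·
    · · · · █ █ · · · · ·
    · · · █ █ █ · · · · ·
    · · · █ █ █ · · · · ·
    · · · █ █ · · · · · ·
    · · · · █ · · · · · ·
    · · · · · · · · · · ·
    · · · · · · · · · · ·
T4:
  2·area = 188  (B↔C swapped to make it positive)
  edge (14, 6)→(12, 20): d=(-2,14) right/bottom  bias=-1
  edge (12, 20)→(0, 10): d=(-12,-10) top-left  bias=+0
  edge (0, 10)→(14, 6): d=(14,-4) top-left  bias=+0
    (5,3)@(11, 7): e=[40,146,2] → █
    (6,3)@(13, 7): e=[12,166,10] → █
    (7,3)@(15, 7): e=[-16,186,18] → ·
    (2,4)@(5, 9): e=[120,62,6] → █
    (3,4)@(7, 9): e=[92,82,14] → █
    (4,4)@(9, 9): e=[64,102,22] → █
    (7,4)@(15, 9): e=[-20,162,46] → ·
    (1,5)@(3, 11): e=[144,18,26] → █
    (7,5)@(15, 11): e=[-24,138,74] → ·
    (1,6)@(3, 13): e=[140,-6,54] → ·
    (2,6)@(5, 13): e=[112,14,62] → █
    (6,6)@(13, 13): e=[0,94,94] → ·  [on edge]
  covered (23 px):
    · · · · · · · · · · ·
    · · · · · · · · · · ·
    · · · · · · · · · · ·
    · · · · · █ █ · · · ·
    · · █ █ █ █ █ · · · ·
    · █ █ █ █ █ █ · · · ·
    · · █ █ █ █ · · · · ·
    · · · █ █ █ · · · · ·
    · · · · █ █ · · · · ·
    · · · · · █ · · · · ·
    · · · · · · · · · · ·
    · · · · · · · · · · ·

Answer: "outside"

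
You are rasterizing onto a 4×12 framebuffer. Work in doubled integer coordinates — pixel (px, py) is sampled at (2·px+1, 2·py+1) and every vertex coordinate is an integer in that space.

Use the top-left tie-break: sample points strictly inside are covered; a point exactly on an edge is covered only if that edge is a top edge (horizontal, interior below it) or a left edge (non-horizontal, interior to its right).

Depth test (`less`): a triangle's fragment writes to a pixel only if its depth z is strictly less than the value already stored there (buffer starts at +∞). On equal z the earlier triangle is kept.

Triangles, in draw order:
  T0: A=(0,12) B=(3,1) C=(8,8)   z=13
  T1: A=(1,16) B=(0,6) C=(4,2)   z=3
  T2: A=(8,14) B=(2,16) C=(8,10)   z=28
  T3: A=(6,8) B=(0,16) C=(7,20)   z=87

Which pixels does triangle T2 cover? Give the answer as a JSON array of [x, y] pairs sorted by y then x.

T0:
  2·area = 76
  edge (0, 12)→(3, 1): d=(3,-11) top-left  bias=+0
  edge (3, 1)→(8, 8): d=(5,7) right/bottom  bias=-1
  edge (8, 8)→(0, 12): d=(-8,4) right/bottom  bias=-1
    (1,0)@(3, 1): e=[0,0,76] → ·  [on edge]
    (1,1)@(3, 3): e=[6,10,60] → #
    (2,1)@(5, 3): e=[28,-4,52] → ·
    (1,2)@(3, 5): e=[12,20,44] → #
    (2,2)@(5, 5): e=[34,6,36] → #
    (3,2)@(7, 5): e=[56,-8,28] → ·
    (1,3)@(3, 7): e=[18,30,28] → #
    (3,3)@(7, 7): e=[62,2,12] → #
    (0,4)@(1, 9): e=[2,54,20] → #
    (3,4)@(7, 9): e=[68,12,-4] → ·
    (0,5)@(1, 11): e=[8,64,4] → #
    (1,5)@(3, 11): e=[30,50,-4] → ·
  covered (10 px):
    · · · ·
    · # · ·
    · # # ·
    · # # #
    # # # ·
    # · · ·
    · · · ·
    · · · ·
    · · · ·
    · · · ·
    · · · ·
    · · · ·
T1:
  2·area = 44
  edge (1, 16)→(0, 6): d=(-1,-10) top-left  bias=+0
  edge (0, 6)→(4, 2): d=(4,-4) top-left  bias=+0
  edge (4, 2)→(1, 16): d=(-3,14) right/bottom  bias=-1
    (2,0)@(5, 1): e=[55,0,-11] → ·  [on edge]
    (1,1)@(3, 3): e=[33,0,11] → #  [on edge]
    (2,1)@(5, 3): e=[53,8,-17] → ·
    (0,2)@(1, 5): e=[11,0,33] → #  [on edge]
    (2,2)@(5, 5): e=[51,16,-23] → ·
    (0,3)@(1, 7): e=[9,8,27] → #
    (1,3)@(3, 7): e=[29,16,-1] → ·
    (0,4)@(1, 9): e=[7,16,21] → #
    (1,4)@(3, 9): e=[27,24,-7] → ·
    (0,5)@(1, 11): e=[5,24,15] → #
    (1,5)@(3, 11): e=[25,32,-13] → ·
    (0,6)@(1, 13): e=[3,32,9] → #
  covered (8 px):
    · · · ·
    · # · ·
    # # · ·
    # · · ·
    # · · ·
    # · · ·
    # · · ·
    # · · ·
    · · · ·
    · · · ·
    · · · ·
    · · · ·
T2:
  2·area = 24
  edge (8, 14)→(2, 16): d=(-6,2) right/bottom  bias=-1
  edge (2, 16)→(8, 10): d=(6,-6) top-left  bias=+0
  edge (8, 10)→(8, 14): d=(0,4) right/bottom  bias=-1
    (3,5)@(7, 11): e=[20,0,4] → #  [on edge]
    (2,6)@(5, 13): e=[12,0,12] → #  [on edge]
    (1,7)@(3, 15): e=[4,0,20] → #  [on edge]
    (2,7)@(5, 15): e=[0,12,12] → ·  [on edge]
    (3,7)@(7, 15): e=[-4,24,4] → ·
    (0,8)@(1, 17): e=[-4,0,28] → ·  [on edge]
    (1,8)@(3, 17): e=[-8,12,20] → ·
  covered (4 px):
    · · · ·
    · · · ·
    · · · ·
    · · · ·
    · · · ·
    · · · #
    · · # #
    · # · ·
    · · · ·
    · · · ·
    · · · ·
    · · · ·
T3:
  2·area = 80  (B↔C swapped to make it positive)
  edge (6, 8)→(7, 20): d=(1,12) right/bottom  bias=-1
  edge (7, 20)→(0, 16): d=(-7,-4) top-left  bias=+0
  edge (0, 16)→(6, 8): d=(6,-8) top-left  bias=+0
    (2,5)@(5, 11): e=[15,55,10] → #
    (3,5)@(7, 11): e=[-9,63,26] → ·
    (1,6)@(3, 13): e=[41,33,6] → #
    (3,6)@(7, 13): e=[-7,49,38] → ·
    (0,7)@(1, 15): e=[67,11,2] → #
    (3,7)@(7, 15): e=[-5,35,50] → ·
    (0,8)@(1, 17): e=[69,-3,14] → ·
    (1,8)@(3, 17): e=[45,5,30] → #
    (3,8)@(7, 17): e=[-3,21,62] → ·
    (1,9)@(3, 19): e=[47,-9,42] → ·
    (2,9)@(5, 19): e=[23,-1,58] → ·
  covered (8 px):
    · · · ·
    · · · ·
    · · · ·
    · · · ·
    · · · ·
    · · # ·
    · # # ·
    # # # ·
    · # # ·
    · · · ·
    · · · ·
    · · · ·

Answer: [[3,5],[2,6],[3,6],[1,7]]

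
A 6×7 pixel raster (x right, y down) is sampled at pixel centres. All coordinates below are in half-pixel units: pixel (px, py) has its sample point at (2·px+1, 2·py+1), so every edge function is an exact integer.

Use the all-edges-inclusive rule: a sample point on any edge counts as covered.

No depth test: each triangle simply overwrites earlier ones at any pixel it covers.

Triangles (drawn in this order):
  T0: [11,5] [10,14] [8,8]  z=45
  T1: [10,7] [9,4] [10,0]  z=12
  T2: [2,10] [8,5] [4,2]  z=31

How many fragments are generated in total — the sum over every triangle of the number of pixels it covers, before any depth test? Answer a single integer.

T0:
  2·area = 24
  edge (11, 5)→(10, 14): d=(-1,9) inclusive
  edge (10, 14)→(8, 8): d=(-2,-6) inclusive
  edge (8, 8)→(11, 5): d=(3,-3) inclusive
    (3,2)@(7, 5): e=[36,0,-12] → ·  [on edge]
    (5,2)@(11, 5): e=[0,24,0] → █  [on edge]
    (4,3)@(9, 7): e=[16,8,0] → █  [on edge]
    (5,3)@(11, 7): e=[-2,20,6] → ·
    (3,4)@(7, 9): e=[32,-8,0] → ·  [on edge]
    (4,4)@(9, 9): e=[14,4,6] → █
    (5,4)@(11, 9): e=[-4,16,12] → ·
    (2,5)@(5, 11): e=[48,-24,0] → ·  [on edge]
    (4,5)@(9, 11): e=[12,0,12] → █  [on edge]
    (5,5)@(11, 11): e=[-6,12,18] → ·
    (1,6)@(3, 13): e=[64,-40,0] → ·  [on edge]
    (4,6)@(9, 13): e=[10,-4,18] → ·
  covered (4 px):
    · · · · · ·
    · · · · · ·
    · · · · · █
    · · · · █ ·
    · · · · █ ·
    · · · · █ ·
    · · · · · ·
T1:
  2·area = 7
  edge (10, 7)→(9, 4): d=(-1,-3) inclusive
  edge (9, 4)→(10, 0): d=(1,-4) inclusive
  edge (10, 0)→(10, 7): d=(0,7) inclusive
  covered (0 px):
    · · · · · ·
    · · · · · ·
    · · · · · ·
    · · · · · ·
    · · · · · ·
    · · · · · ·
    · · · · · ·
T2:
  2·area = 38  (B↔C swapped to make it positive)
  edge (2, 10)→(4, 2): d=(2,-8) inclusive
  edge (4, 2)→(8, 5): d=(4,3) inclusive
  edge (8, 5)→(2, 10): d=(-6,5) inclusive
    (2,1)@(5, 3): e=[10,1,27] → █
    (3,1)@(7, 3): e=[26,-5,17] → ·
    (2,2)@(5, 5): e=[14,9,15] → █
    (3,2)@(7, 5): e=[30,3,5] → █
    (4,2)@(9, 5): e=[46,-3,-5] → ·
    (1,3)@(3, 7): e=[2,23,13] → █
    (3,3)@(7, 7): e=[34,11,-7] → ·
    (1,4)@(3, 9): e=[6,31,1] → █
    (2,4)@(5, 9): e=[22,25,-9] → ·
    (1,5)@(3, 11): e=[10,39,-11] → ·
  covered (6 px):
    · · · · · ·
    · · █ · · ·
    · · █ █ · ·
    · █ █ · · ·
    · █ · · · ·
    · · · · · ·
    · · · · · ·

Result: 10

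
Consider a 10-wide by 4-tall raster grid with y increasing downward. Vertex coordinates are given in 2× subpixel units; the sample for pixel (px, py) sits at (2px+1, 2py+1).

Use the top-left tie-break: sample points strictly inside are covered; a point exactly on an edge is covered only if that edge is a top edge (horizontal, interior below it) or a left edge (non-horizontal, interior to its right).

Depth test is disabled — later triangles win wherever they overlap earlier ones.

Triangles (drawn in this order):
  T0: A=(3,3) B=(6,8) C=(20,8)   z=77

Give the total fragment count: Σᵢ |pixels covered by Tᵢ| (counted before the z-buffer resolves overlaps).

T0:
  2·area = 70  (B↔C swapped to make it positive)
  edge (3, 3)→(20, 8): d=(17,5) right/bottom  bias=-1
  edge (20, 8)→(6, 8): d=(-14,0) right/bottom  bias=-1
  edge (6, 8)→(3, 3): d=(-3,-5) top-left  bias=+0
    (1,1)@(3, 3): e=[0,70,0] → ·  [on edge]
    (2,2)@(5, 5): e=[24,42,4] → #
    (3,2)@(7, 5): e=[14,42,14] → #
    (4,2)@(9, 5): e=[4,42,24] → #
    (5,2)@(11, 5): e=[-6,42,34] → ·
    (2,3)@(5, 7): e=[58,14,-2] → ·
    (3,3)@(7, 7): e=[48,14,8] → #
    (5,3)@(11, 7): e=[28,14,28] → #
    (6,3)@(13, 7): e=[18,14,38] → #
    (7,3)@(15, 7): e=[8,14,48] → #
    (8,3)@(17, 7): e=[-2,14,58] → ·
  covered (8 px):
    · · · · · · · · · ·
    · · · · · · · · · ·
    · · # # # · · · · ·
    · · · # # # # # · ·

Result: 8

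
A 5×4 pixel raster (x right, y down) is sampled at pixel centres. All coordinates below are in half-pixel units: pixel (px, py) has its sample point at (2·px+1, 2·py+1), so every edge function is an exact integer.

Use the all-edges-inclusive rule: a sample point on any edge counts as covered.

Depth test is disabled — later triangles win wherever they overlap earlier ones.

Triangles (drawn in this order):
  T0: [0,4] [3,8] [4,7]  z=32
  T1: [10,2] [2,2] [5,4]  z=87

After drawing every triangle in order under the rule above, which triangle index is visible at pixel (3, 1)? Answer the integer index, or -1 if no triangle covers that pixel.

T0:
  2·area = 7  (B↔C swapped to make it positive)
  edge (0, 4)→(4, 7): d=(4,3) inclusive
  edge (4, 7)→(3, 8): d=(-1,1) inclusive
  edge (3, 8)→(0, 4): d=(-3,-4) inclusive
    (0,2)@(1, 5): e=[1,5,1] → #
    (1,2)@(3, 5): e=[-5,3,9] → ·
    (0,3)@(1, 7): e=[9,3,-5] → ·
    (1,3)@(3, 7): e=[3,1,3] → #
    (2,3)@(5, 7): e=[-3,-1,11] → ·
  covered (2 px):
    · · · · ·
    · · · · ·
    # · · · ·
    · # · · ·
T1:
  2·area = 16  (B↔C swapped to make it positive)
  edge (10, 2)→(5, 4): d=(-5,2) inclusive
  edge (5, 4)→(2, 2): d=(-3,-2) inclusive
  edge (2, 2)→(10, 2): d=(8,0) inclusive
    (2,1)@(5, 3): e=[5,3,8] → #
    (3,1)@(7, 3): e=[1,7,8] → #
    (4,1)@(9, 3): e=[-3,11,8] → ·
    (2,2)@(5, 5): e=[-5,-3,24] → ·
    (3,2)@(7, 5): e=[-9,1,24] → ·
  covered (2 px):
    · · · · ·
    · · # # ·
    · · · · ·
    · · · · ·

Z-buffer (winner per pixel, '.' = empty):
  . . . . .
  . . 1 1 .
  0 . . . .
  . 0 . . .

Result: 1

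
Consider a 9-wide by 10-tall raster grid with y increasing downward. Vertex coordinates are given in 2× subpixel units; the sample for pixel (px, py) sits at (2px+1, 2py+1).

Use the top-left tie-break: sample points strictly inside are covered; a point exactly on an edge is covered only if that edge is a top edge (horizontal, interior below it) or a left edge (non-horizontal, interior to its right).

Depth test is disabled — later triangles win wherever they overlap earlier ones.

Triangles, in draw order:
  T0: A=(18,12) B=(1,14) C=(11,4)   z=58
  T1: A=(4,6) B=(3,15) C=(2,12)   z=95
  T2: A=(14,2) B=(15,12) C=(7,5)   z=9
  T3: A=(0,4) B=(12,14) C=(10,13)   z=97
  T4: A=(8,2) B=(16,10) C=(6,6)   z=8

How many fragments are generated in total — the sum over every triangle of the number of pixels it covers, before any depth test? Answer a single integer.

T0:
  2·area = 150
  edge (18, 12)→(1, 14): d=(-17,2) right/bottom  bias=-1
  edge (1, 14)→(11, 4): d=(10,-10) top-left  bias=+0
  edge (11, 4)→(18, 12): d=(7,8) right/bottom  bias=-1
    (5,2)@(11, 5): e=[133,10,7] → X
    (6,2)@(13, 5): e=[129,30,-9] → .
    (4,3)@(9, 7): e=[103,10,37] → X
    (6,3)@(13, 7): e=[95,50,5] → X
    (7,3)@(15, 7): e=[91,70,-11] → .
    (3,4)@(7, 9): e=[73,10,67] → X
    (7,4)@(15, 9): e=[57,90,3] → X
    (8,4)@(17, 9): e=[53,110,-13] → .
    (2,5)@(5, 11): e=[43,10,97] → X
    (8,5)@(17, 11): e=[19,130,1] → X
    (1,6)@(3, 13): e=[13,10,127] → X
    (5,6)@(11, 13): e=[-3,90,63] → .
  covered (20 px):
    . . . . . . . . .
    . . . . . . . . .
    . . . . . X . . .
    . . . . X X X . .
    . . . X X X X X .
    . . X X X X X X X
    . X X X X . . . .
    . . . . . . . . .
    . . . . . . . . .
    . . . . . . . . .
T1:
  2·area = 12
  edge (4, 6)→(3, 15): d=(-1,9) right/bottom  bias=-1
  edge (3, 15)→(2, 12): d=(-1,-3) top-left  bias=+0
  edge (2, 12)→(4, 6): d=(2,-6) top-left  bias=+0
    (2,1)@(5, 3): e=[-6,18,0] → .  [on edge]
    (0,4)@(1, 9): e=[24,0,-12] → .  [on edge]
    (1,4)@(3, 9): e=[6,6,0] → X  [on edge]
    (2,4)@(5, 9): e=[-12,12,12] → .
    (1,5)@(3, 11): e=[4,4,4] → X
    (2,5)@(5, 11): e=[-14,10,16] → .
    (1,6)@(3, 13): e=[2,2,8] → X
    (2,6)@(5, 13): e=[-16,8,20] → .
    (0,7)@(1, 15): e=[18,-6,0] → .  [on edge]
    (1,7)@(3, 15): e=[0,0,12] → .  [on edge]
  covered (3 px):
    . . . . . . . . .
    . . . . . . . . .
    . . . . . . . . .
    . . . . . . . . .
    . X . . . . . . .
    . X . . . . . . .
    . X . . . . . . .
    . . . . . . . . .
    . . . . . . . . .
    . . . . . . . . .
T2:
  2·area = 73
  edge (14, 2)→(15, 12): d=(1,10) right/bottom  bias=-1
  edge (15, 12)→(7, 5): d=(-8,-7) top-left  bias=+0
  edge (7, 5)→(14, 2): d=(7,-3) top-left  bias=+0
    (6,1)@(13, 3): e=[11,58,4] → X
    (7,1)@(15, 3): e=[-9,72,10] → .
    (3,2)@(7, 5): e=[73,0,0] → X  [on edge]
    (4,2)@(9, 5): e=[53,14,6] → X
    (5,2)@(11, 5): e=[33,28,12] → X
    (7,2)@(15, 5): e=[-7,56,24] → .
    (3,3)@(7, 7): e=[75,-16,14] → .
    (4,3)@(9, 7): e=[55,-2,20] → .
    (5,3)@(11, 7): e=[35,12,26] → X
    (7,3)@(15, 7): e=[-5,40,38] → .
    (5,4)@(11, 9): e=[37,-4,40] → .
    (6,4)@(13, 9): e=[17,10,46] → X
  covered (8 px):
    . . . . . . . . .
    . . . . . . X . .
    . . . X X X X . .
    . . . . . X X . .
    . . . . . . X . .
    . . . . . . . . .
    . . . . . . . . .
    . . . . . . . . .
    . . . . . . . . .
    . . . . . . . . .
T3:
  2·area = 8
  edge (0, 4)→(12, 14): d=(12,10) right/bottom  bias=-1
  edge (12, 14)→(10, 13): d=(-2,-1) top-left  bias=+0
  edge (10, 13)→(0, 4): d=(-10,-9) top-left  bias=+0
  covered (0 px):
    . . . . . . . . .
    . . . . . . . . .
    . . . . . . . . .
    . . . . . . . . .
    . . . . . . . . .
    . . . . . . . . .
    . . . . . . . . .
    . . . . . . . . .
    . . . . . . . . .
    . . . . . . . . .
T4:
  2·area = 48
  edge (8, 2)→(16, 10): d=(8,8) right/bottom  bias=-1
  edge (16, 10)→(6, 6): d=(-10,-4) top-left  bias=+0
  edge (6, 6)→(8, 2): d=(2,-4) top-left  bias=+0
    (3,0)@(7, 1): e=[0,54,-6] → .  [on edge]
    (4,1)@(9, 3): e=[0,42,6] → .  [on edge]
    (3,2)@(7, 5): e=[32,14,2] → X
    (4,2)@(9, 5): e=[16,22,10] → X
    (5,2)@(11, 5): e=[0,30,18] → .  [on edge]
    (3,3)@(7, 7): e=[48,-6,6] → .
    (4,3)@(9, 7): e=[32,2,14] → X
    (5,3)@(11, 7): e=[16,10,22] → X
    (6,3)@(13, 7): e=[0,18,30] → .  [on edge]
    (4,4)@(9, 9): e=[48,-18,18] → .
    (5,4)@(11, 9): e=[32,-10,26] → .
    (7,4)@(15, 9): e=[0,6,42] → .  [on edge]
    (8,5)@(17, 11): e=[0,-6,54] → .  [on edge]
  covered (4 px):
    . . . . . . . . .
    . . . . . . . . .
    . . . X X . . . .
    . . . . X X . . .
    . . . . . . . . .
    . . . . . . . . .
    . . . . . . . . .
    . . . . . . . . .
    . . . . . . . . .
    . . . . . . . . .

Result: 35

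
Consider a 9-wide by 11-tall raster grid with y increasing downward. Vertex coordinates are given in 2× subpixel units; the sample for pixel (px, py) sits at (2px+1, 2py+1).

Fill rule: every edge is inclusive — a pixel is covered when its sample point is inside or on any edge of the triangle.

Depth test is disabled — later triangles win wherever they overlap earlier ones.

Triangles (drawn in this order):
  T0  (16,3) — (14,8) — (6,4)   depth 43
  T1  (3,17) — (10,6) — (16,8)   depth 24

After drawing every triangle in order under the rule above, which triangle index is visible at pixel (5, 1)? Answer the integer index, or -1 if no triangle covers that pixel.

T0:
  2·area = 48
  edge (16, 3)→(14, 8): d=(-2,5) inclusive
  edge (14, 8)→(6, 4): d=(-8,-4) inclusive
  edge (6, 4)→(16, 3): d=(10,-1) inclusive
    (4,2)@(9, 5): e=[31,4,13] → X
    (5,2)@(11, 5): e=[21,12,15] → X
    (6,2)@(13, 5): e=[11,20,17] → X
    (7,2)@(15, 5): e=[1,28,19] → X
    (8,2)@(17, 5): e=[-9,36,21] → .
    (4,3)@(9, 7): e=[27,-12,33] → .
    (5,3)@(11, 7): e=[17,-4,35] → .
    (6,3)@(13, 7): e=[7,4,37] → X
    (7,3)@(15, 7): e=[-3,12,39] → .
    (6,4)@(13, 9): e=[3,-12,57] → .
  covered (5 px):
    . . . . . . . . .
    . . . . . . . . .
    . . . . X X X X .
    . . . . . . X . .
    . . . . . . . . .
    . . . . . . . . .
    . . . . . . . . .
    . . . . . . . . .
    . . . . . . . . .
    . . . . . . . . .
    . . . . . . . . .
T1:
  2·area = 80
  edge (3, 17)→(10, 6): d=(7,-11) inclusive
  edge (10, 6)→(16, 8): d=(6,2) inclusive
  edge (16, 8)→(3, 17): d=(-13,9) inclusive
    (0,1)@(1, 3): e=[-120,0,200] → .  [on edge]
    (3,2)@(7, 5): e=[-40,0,120] → .  [on edge]
    (5,3)@(11, 7): e=[18,4,58] → X
    (6,3)@(13, 7): e=[40,0,40] → X  [on edge]
    (7,3)@(15, 7): e=[62,-4,22] → .
    (4,4)@(9, 9): e=[10,20,50] → X
    (7,4)@(15, 9): e=[76,8,-4] → .
    (3,5)@(7, 11): e=[2,36,42] → X
    (6,5)@(13, 11): e=[68,24,-12] → .
    (3,6)@(7, 13): e=[16,48,16] → X
    (4,6)@(9, 13): e=[38,44,-2] → .
    (5,6)@(11, 13): e=[60,40,-20] → .
    (1,8)@(3, 17): e=[0,80,0] → X  [on edge]
  covered (11 px):
    . . . . . . . . .
    . . . . . . . . .
    . . . . . . . . .
    . . . . . X X . .
    . . . . X X X . .
    . . . X X X . . .
    . . . X . . . . .
    . . X . . . . . .
    . X . . . . . . .
    . . . . . . . . .
    . . . . . . . . .

Z-buffer (winner per pixel, '.' = empty):
  . . . . . . . . .
  . . . . . . . . .
  . . . . 0 0 0 0 .
  . . . . . 1 1 . .
  . . . . 1 1 1 . .
  . . . 1 1 1 . . .
  . . . 1 . . . . .
  . . 1 . . . . . .
  . 1 . . . . . . .
  . . . . . . . . .
  . . . . . . . . .

Result: -1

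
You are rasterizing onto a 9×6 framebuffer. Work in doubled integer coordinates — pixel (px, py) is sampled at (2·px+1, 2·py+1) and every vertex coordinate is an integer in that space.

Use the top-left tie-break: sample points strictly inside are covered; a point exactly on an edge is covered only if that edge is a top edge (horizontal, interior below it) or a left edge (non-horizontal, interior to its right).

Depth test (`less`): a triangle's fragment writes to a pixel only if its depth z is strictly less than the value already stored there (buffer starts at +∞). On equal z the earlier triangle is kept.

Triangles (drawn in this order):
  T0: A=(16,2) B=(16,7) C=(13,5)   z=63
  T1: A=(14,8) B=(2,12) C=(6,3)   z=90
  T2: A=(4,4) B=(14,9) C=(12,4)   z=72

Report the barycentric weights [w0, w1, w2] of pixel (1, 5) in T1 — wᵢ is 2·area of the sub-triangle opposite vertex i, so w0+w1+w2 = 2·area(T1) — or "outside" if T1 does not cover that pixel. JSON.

T0:
  2·area = 15
  edge (16, 2)→(16, 7): d=(0,5) right/bottom  bias=-1
  edge (16, 7)→(13, 5): d=(-3,-2) top-left  bias=+0
  edge (13, 5)→(16, 2): d=(3,-3) top-left  bias=+0
    (3,0)@(7, 1): e=[45,0,-30] → ·  [on edge]
    (8,0)@(17, 1): e=[-5,20,0] → ·  [on edge]
    (7,1)@(15, 3): e=[5,10,0] → #  [on edge]
    (8,1)@(17, 3): e=[-5,14,6] → ·
    (6,2)@(13, 5): e=[15,0,0] → #  [on edge]
    (8,2)@(17, 5): e=[-5,8,12] → ·
    (5,3)@(11, 7): e=[25,-10,0] → ·  [on edge]
    (6,3)@(13, 7): e=[15,-6,6] → ·
    (7,3)@(15, 7): e=[5,-2,12] → ·
    (4,4)@(9, 9): e=[35,-20,0] → ·  [on edge]
    (3,5)@(7, 11): e=[45,-30,0] → ·  [on edge]
  covered (3 px):
    · · · · · · · · ·
    · · · · · · · # ·
    · · · · · · # # ·
    · · · · · · · · ·
    · · · · · · · · ·
    · · · · · · · · ·
T1:
  2·area = 92
  edge (14, 8)→(2, 12): d=(-12,4) right/bottom  bias=-1
  edge (2, 12)→(6, 3): d=(4,-9) top-left  bias=+0
  edge (6, 3)→(14, 8): d=(8,5) right/bottom  bias=-1
    (3,2)@(7, 5): e=[64,17,11] → #
    (4,2)@(9, 5): e=[56,35,1] → #
    (5,2)@(11, 5): e=[48,53,-9] → ·
    (2,3)@(5, 7): e=[48,7,37] → #
    (5,3)@(11, 7): e=[24,61,7] → #
    (6,3)@(13, 7): e=[16,79,-3] → ·
    (8,3)@(17, 7): e=[0,115,-23] → ·  [on edge]
    (2,4)@(5, 9): e=[24,15,53] → #
    (5,4)@(11, 9): e=[0,69,23] → ·  [on edge]
    (1,5)@(3, 11): e=[8,5,79] → #
    (2,5)@(5, 11): e=[0,23,69] → ·  [on edge]
    (3,5)@(7, 11): e=[-8,41,59] → ·
  covered (10 px):
    · · · · · · · · ·
    · · · · · · · · ·
    · · · # # · · · ·
    · · # # # # · · ·
    · · # # # · · · ·
    · # · · · · · · ·
T2:
  2·area = 40  (B↔C swapped to make it positive)
  edge (4, 4)→(12, 4): d=(8,0) top-left  bias=+0
  edge (12, 4)→(14, 9): d=(2,5) right/bottom  bias=-1
  edge (14, 9)→(4, 4): d=(-10,-5) top-left  bias=+0
    (3,2)@(7, 5): e=[8,27,5] → #
    (4,2)@(9, 5): e=[8,17,15] → #
    (5,2)@(11, 5): e=[8,7,25] → #
    (6,2)@(13, 5): e=[8,-3,35] → ·
    (3,3)@(7, 7): e=[24,31,-15] → ·
    (4,3)@(9, 7): e=[24,21,-5] → ·
    (5,3)@(11, 7): e=[24,11,5] → #
    (6,3)@(13, 7): e=[24,1,15] → #
    (7,3)@(15, 7): e=[24,-9,25] → ·
    (5,4)@(11, 9): e=[40,15,-15] → ·
    (6,4)@(13, 9): e=[40,5,-5] → ·
  covered (5 px):
    · · · · · · · · ·
    · · · · · · · · ·
    · · · # # # · · ·
    · · · · · # # · ·
    · · · · · · · · ·
    · · · · · · · · ·

Result: [5,79,8]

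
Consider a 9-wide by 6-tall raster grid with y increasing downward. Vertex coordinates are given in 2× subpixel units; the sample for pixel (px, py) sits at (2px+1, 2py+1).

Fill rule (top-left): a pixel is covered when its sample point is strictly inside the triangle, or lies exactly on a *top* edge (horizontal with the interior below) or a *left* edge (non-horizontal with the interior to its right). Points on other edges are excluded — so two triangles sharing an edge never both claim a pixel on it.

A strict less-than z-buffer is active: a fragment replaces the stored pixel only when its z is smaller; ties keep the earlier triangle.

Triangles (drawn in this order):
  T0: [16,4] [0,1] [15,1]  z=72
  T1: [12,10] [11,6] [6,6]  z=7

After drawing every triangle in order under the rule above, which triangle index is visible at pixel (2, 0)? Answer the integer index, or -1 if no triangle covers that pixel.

T0:
  2·area = 45
  edge (16, 4)→(0, 1): d=(-16,-3) top-left  bias=+0
  edge (0, 1)→(15, 1): d=(15,0) top-left  bias=+0
  edge (15, 1)→(16, 4): d=(1,3) right/bottom  bias=-1
    (0,0)@(1, 1): e=[3,0,42] → #  [on edge]
    (1,0)@(3, 1): e=[9,0,36] → #  [on edge]
    (2,0)@(5, 1): e=[15,0,30] → #  [on edge]
    (3,0)@(7, 1): e=[21,0,24] → #  [on edge]
    (4,0)@(9, 1): e=[27,0,18] → #  [on edge]
    (5,0)@(11, 1): e=[33,0,12] → #  [on edge]
    (6,0)@(13, 1): e=[39,0,6] → #  [on edge]
    (7,0)@(15, 1): e=[45,0,0] → ·  [on edge]
    (8,0)@(17, 1): e=[51,0,-6] → ·  [on edge]
    (0,1)@(1, 3): e=[-29,30,44] → ·
    (1,1)@(3, 3): e=[-23,30,38] → ·
    (2,1)@(5, 3): e=[-17,30,32] → ·
    (8,3)@(17, 7): e=[-45,90,0] → ·  [on edge]
  covered (10 px):
    # # # # # # # · ·
    · · · · · # # # ·
    · · · · · · · · ·
    · · · · · · · · ·
    · · · · · · · · ·
    · · · · · · · · ·
T1:
  2·area = 20  (B↔C swapped to make it positive)
  edge (12, 10)→(6, 6): d=(-6,-4) top-left  bias=+0
  edge (6, 6)→(11, 6): d=(5,0) top-left  bias=+0
  edge (11, 6)→(12, 10): d=(1,4) right/bottom  bias=-1
    (4,3)@(9, 7): e=[6,5,9] → #
    (5,3)@(11, 7): e=[14,5,1] → #
    (6,3)@(13, 7): e=[22,5,-7] → ·
    (4,4)@(9, 9): e=[-6,15,11] → ·
    (5,4)@(11, 9): e=[2,15,3] → #
    (6,4)@(13, 9): e=[10,15,-5] → ·
    (5,5)@(11, 11): e=[-10,25,5] → ·
  covered (3 px):
    · · · · · · · · ·
    · · · · · · · · ·
    · · · · · · · · ·
    · · · · # # · · ·
    · · · · · # · · ·
    · · · · · · · · ·

Z-buffer (winner per pixel, '.' = empty):
  0 0 0 0 0 0 0 . .
  . . . . . 0 0 0 .
  . . . . . . . . .
  . . . . 1 1 . . .
  . . . . . 1 . . .
  . . . . . . . . .

Final: 0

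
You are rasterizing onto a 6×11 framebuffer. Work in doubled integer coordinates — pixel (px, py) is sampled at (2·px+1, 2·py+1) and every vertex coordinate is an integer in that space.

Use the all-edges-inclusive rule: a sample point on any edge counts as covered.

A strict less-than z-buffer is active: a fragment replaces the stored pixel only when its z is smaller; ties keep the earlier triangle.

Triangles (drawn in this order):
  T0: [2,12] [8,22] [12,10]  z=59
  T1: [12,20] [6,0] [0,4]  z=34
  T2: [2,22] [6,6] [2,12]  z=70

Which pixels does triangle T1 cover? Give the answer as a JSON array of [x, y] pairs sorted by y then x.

T0:
  2·area = 112  (B↔C swapped to make it positive)
  edge (2, 12)→(12, 10): d=(10,-2) inclusive
  edge (12, 10)→(8, 22): d=(-4,12) inclusive
  edge (8, 22)→(2, 12): d=(-6,-10) inclusive
    (3,5)@(7, 11): e=[0,56,56] → █  [on edge]
    (4,5)@(9, 11): e=[4,32,76] → █
    (5,5)@(11, 11): e=[8,8,96] → █
    (1,6)@(3, 13): e=[12,96,4] → █
    (2,6)@(5, 13): e=[16,72,24] → █
    (5,6)@(11, 13): e=[28,0,84] → █  [on edge]
    (1,7)@(3, 15): e=[32,88,-8] → ·
    (2,7)@(5, 15): e=[36,64,12] → █
    (5,7)@(11, 15): e=[48,-8,72] → ·
    (2,8)@(5, 17): e=[56,56,0] → █  [on edge]
    (5,8)@(11, 17): e=[68,-16,60] → ·
    (2,9)@(5, 19): e=[76,48,-12] → ·
    (4,9)@(9, 19): e=[84,0,28] → █  [on edge]
  covered (16 px):
    · · · · · ·
    · · · · · ·
    · · · · · ·
    · · · · · ·
    · · · · · ·
    · · · █ █ █
    · █ █ █ █ █
    · · █ █ █ ·
    · · █ █ █ ·
    · · · █ █ ·
    · · · · · ·
T1:
  2·area = 144  (B↔C swapped to make it positive)
  edge (12, 20)→(0, 4): d=(-12,-16) inclusive
  edge (0, 4)→(6, 0): d=(6,-4) inclusive
  edge (6, 0)→(12, 20): d=(6,20) inclusive
    (2,0)@(5, 1): e=[116,2,26] → █
    (3,0)@(7, 1): e=[148,10,-14] → ·
    (1,1)@(3, 3): e=[60,6,78] → █
    (3,1)@(7, 3): e=[124,22,-2] → ·
    (0,2)@(1, 5): e=[4,10,130] → █
    (3,2)@(7, 5): e=[100,34,10] → █
    (4,2)@(9, 5): e=[132,42,-30] → ·
    (0,3)@(1, 7): e=[-20,22,142] → ·
    (1,3)@(3, 7): e=[12,30,102] → █
    (4,3)@(9, 7): e=[108,54,-18] → ·
    (1,4)@(3, 9): e=[-12,42,114] → ·
    (2,4)@(5, 9): e=[20,50,74] → █
  covered (18 px):
    · · █ · · ·
    · █ █ · · ·
    █ █ █ █ · ·
    · █ █ █ · ·
    · · █ █ · ·
    · · · █ █ ·
    · · · █ █ ·
    · · · · █ ·
    · · · · · █
    · · · · · ·
    · · · · · ·
T2:
  2·area = 40  (B↔C swapped to make it positive)
  edge (2, 22)→(2, 12): d=(0,-10) inclusive
  edge (2, 12)→(6, 6): d=(4,-6) inclusive
  edge (6, 6)→(2, 22): d=(-4,16) inclusive
    (2,4)@(5, 9): e=[30,6,4] → █
    (3,4)@(7, 9): e=[50,18,-28] → ·
    (1,5)@(3, 11): e=[10,2,28] → █
    (2,5)@(5, 11): e=[30,14,-4] → ·
    (1,6)@(3, 13): e=[10,10,20] → █
    (2,6)@(5, 13): e=[30,22,-12] → ·
    (1,7)@(3, 15): e=[10,18,12] → █
    (2,7)@(5, 15): e=[30,30,-20] → ·
    (1,8)@(3, 17): e=[10,26,4] → █
    (2,8)@(5, 17): e=[30,38,-28] → ·
    (1,9)@(3, 19): e=[10,34,-4] → ·
  covered (5 px):
    · · · · · ·
    · · · · · ·
    · · · · · ·
    · · · · · ·
    · · █ · · ·
    · █ · · · ·
    · █ · · · ·
    · █ · · · ·
    · █ · · · ·
    · · · · · ·
    · · · · · ·

Answer: [[2,0],[1,1],[2,1],[0,2],[1,2],[2,2],[3,2],[1,3],[2,3],[3,3],[2,4],[3,4],[3,5],[4,5],[3,6],[4,6],[4,7],[5,8]]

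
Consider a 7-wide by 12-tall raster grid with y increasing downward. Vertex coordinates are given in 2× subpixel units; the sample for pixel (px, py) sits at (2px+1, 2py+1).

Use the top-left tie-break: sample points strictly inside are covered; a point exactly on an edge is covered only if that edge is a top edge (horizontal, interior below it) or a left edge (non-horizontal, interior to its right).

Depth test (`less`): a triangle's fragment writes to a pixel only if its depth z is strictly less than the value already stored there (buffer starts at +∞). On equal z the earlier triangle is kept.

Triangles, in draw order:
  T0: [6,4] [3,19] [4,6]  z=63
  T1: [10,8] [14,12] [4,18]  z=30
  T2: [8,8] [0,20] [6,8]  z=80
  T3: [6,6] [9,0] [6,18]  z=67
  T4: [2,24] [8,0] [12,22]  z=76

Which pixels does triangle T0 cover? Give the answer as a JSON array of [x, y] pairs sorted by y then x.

T0:
  2·area = 24
  edge (6, 4)→(3, 19): d=(-3,15) right/bottom  bias=-1
  edge (3, 19)→(4, 6): d=(1,-13) top-left  bias=+0
  edge (4, 6)→(6, 4): d=(2,-2) top-left  bias=+0
    (4,0)@(9, 1): e=[-36,60,0] → .  [on edge]
    (3,1)@(7, 3): e=[-12,36,0] → .  [on edge]
    (2,2)@(5, 5): e=[12,12,0] → X  [on edge]
    (3,2)@(7, 5): e=[-18,38,4] → .
    (1,3)@(3, 7): e=[36,-12,0] → .  [on edge]
    (2,3)@(5, 7): e=[6,14,4] → X
    (3,3)@(7, 7): e=[-24,40,8] → .
    (0,4)@(1, 9): e=[60,-36,0] → .  [on edge]
    (2,4)@(5, 9): e=[0,16,8] → .  [on edge]
    (1,9)@(3, 19): e=[0,0,24] → .  [on edge]
  covered (2 px):
    . . . . . . .
    . . . . . . .
    . . X . . . .
    . . X . . . .
    . . . . . . .
    . . . . . . .
    . . . . . . .
    . . . . . . .
    . . . . . . .
    . . . . . . .
    . . . . . . .
    . . . . . . .
T1:
  2·area = 64
  edge (10, 8)→(14, 12): d=(4,4) right/bottom  bias=-1
  edge (14, 12)→(4, 18): d=(-10,6) right/bottom  bias=-1
  edge (4, 18)→(10, 8): d=(6,-10) top-left  bias=+0
    (1,0)@(3, 1): e=[0,176,-112] → .  [on edge]
    (2,1)@(5, 3): e=[0,144,-80] → .  [on edge]
    (6,1)@(13, 3): e=[-32,96,0] → .  [on edge]
    (3,2)@(7, 5): e=[0,112,-48] → .  [on edge]
    (4,3)@(9, 7): e=[0,80,-16] → .  [on edge]
    (5,4)@(11, 9): e=[0,48,16] → .  [on edge]
    (4,5)@(9, 11): e=[16,40,8] → X
    (5,5)@(11, 11): e=[8,28,28] → X
    (6,5)@(13, 11): e=[0,16,48] → .  [on edge]
    (3,6)@(7, 13): e=[32,32,0] → X  [on edge]
    (6,6)@(13, 13): e=[8,-4,60] → .
    (3,7)@(7, 15): e=[40,12,12] → X
    (4,7)@(9, 15): e=[32,0,32] → .  [on edge]
    (0,11)@(1, 23): e=[96,-32,0] → .  [on edge]
  covered (7 px):
    . . . . . . .
    . . . . . . .
    . . . . . . .
    . . . . . . .
    . . . . . . .
    . . . . X X .
    . . . X X X .
    . . . X . . .
    . . X . . . .
    . . . . . . .
    . . . . . . .
    . . . . . . .
T2:
  2·area = 24
  edge (8, 8)→(0, 20): d=(-8,12) right/bottom  bias=-1
  edge (0, 20)→(6, 8): d=(6,-12) top-left  bias=+0
  edge (6, 8)→(8, 8): d=(2,0) top-left  bias=+0
    (3,4)@(7, 9): e=[4,18,2] → X
    (4,4)@(9, 9): e=[-20,42,2] → .
    (2,5)@(5, 11): e=[12,6,6] → X
    (3,5)@(7, 11): e=[-12,30,6] → .
    (2,6)@(5, 13): e=[-4,18,10] → .
    (1,7)@(3, 15): e=[4,6,14] → X
    (2,7)@(5, 15): e=[-20,30,14] → .
    (1,8)@(3, 17): e=[-12,18,18] → .
  covered (3 px):
    . . . . . . .
    . . . . . . .
    . . . . . . .
    . . . . . . .
    . . . X . . .
    . . X . . . .
    . . . . . . .
    . X . . . . .
    . . . . . . .
    . . . . . . .
    . . . . . . .
    . . . . . . .
T3:
  2·area = 36
  edge (6, 6)→(9, 0): d=(3,-6) top-left  bias=+0
  edge (9, 0)→(6, 18): d=(-3,18) right/bottom  bias=-1
  edge (6, 18)→(6, 6): d=(0,-12) top-left  bias=+0
    (3,2)@(7, 5): e=[3,21,12] → X
    (4,2)@(9, 5): e=[15,-15,36] → .
    (3,3)@(7, 7): e=[9,15,12] → X
    (4,3)@(9, 7): e=[21,-21,36] → .
    (3,4)@(7, 9): e=[15,9,12] → X
    (4,4)@(9, 9): e=[27,-27,36] → .
    (3,5)@(7, 11): e=[21,3,12] → X
    (4,5)@(9, 11): e=[33,-33,36] → .
    (3,6)@(7, 13): e=[27,-3,12] → .
  covered (4 px):
    . . . . . . .
    . . . . . . .
    . . . X . . .
    . . . X . . .
    . . . X . . .
    . . . X . . .
    . . . . . . .
    . . . . . . .
    . . . . . . .
    . . . . . . .
    . . . . . . .
    . . . . . . .
T4:
  2·area = 228
  edge (2, 24)→(8, 0): d=(6,-24) top-left  bias=+0
  edge (8, 0)→(12, 22): d=(4,22) right/bottom  bias=-1
  edge (12, 22)→(2, 24): d=(-10,2) right/bottom  bias=-1
    (3,2)@(7, 5): e=[6,42,180] → X
    (4,2)@(9, 5): e=[54,-2,176] → .
    (3,3)@(7, 7): e=[18,50,160] → X
    (4,3)@(9, 7): e=[66,6,156] → X
    (5,3)@(11, 7): e=[114,-38,152] → .
    (3,4)@(7, 9): e=[30,58,140] → X
    (5,4)@(11, 9): e=[126,-30,132] → .
    (3,5)@(7, 11): e=[42,66,120] → X
    (5,5)@(11, 11): e=[138,-22,112] → .
    (2,6)@(5, 13): e=[6,118,104] → X
    (5,6)@(11, 13): e=[150,-14,92] → .
    (2,7)@(5, 15): e=[18,126,84] → X
    (3,11)@(7, 23): e=[114,114,0] → .  [on edge]
  covered (28 px):
    . . . . . . .
    . . . . . . .
    . . . X . . .
    . . . X X . .
    . . . X X . .
    . . . X X . .
    . . X X X . .
    . . X X X . .
    . . X X X X .
    . . X X X X .
    . X X X X X .
    . X X . . . .

Answer: [[2,2],[2,3]]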